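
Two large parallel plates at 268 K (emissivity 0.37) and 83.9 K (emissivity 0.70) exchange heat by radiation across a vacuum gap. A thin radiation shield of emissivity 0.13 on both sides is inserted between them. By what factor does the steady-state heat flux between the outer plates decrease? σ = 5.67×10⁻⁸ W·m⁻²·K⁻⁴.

Without shield: q₀ = σΔ(T⁴)/(1/ε₁+1/ε₂−1) with denominator 3.131.
With shield the two gaps are in series; the resistances add: (1/ε₁+1/ε_s−1)+(1/ε_s+1/ε₂−1) = 9.395+8.121 = 17.52.
Heat-flux ratio q₀/q = 17.52/3.131.

factor ≈ 5.59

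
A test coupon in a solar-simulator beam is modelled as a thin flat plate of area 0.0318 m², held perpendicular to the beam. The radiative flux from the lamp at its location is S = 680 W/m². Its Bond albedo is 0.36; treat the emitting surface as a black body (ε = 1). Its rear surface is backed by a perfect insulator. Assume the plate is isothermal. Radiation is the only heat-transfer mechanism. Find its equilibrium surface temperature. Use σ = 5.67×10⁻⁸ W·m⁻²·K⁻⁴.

At equilibrium, absorbed power = emitted power.
Absorbing cross-section = A = 0.03180 m²; emitting surface = A = 0.03180 m² (ratio 1).
(1−a)S·A_cross = εσ·A_surf·T⁴  ⇒  T⁴ = (1−a)S/(1σ).
T⁴ = 0.640·680/(1·5.67×10⁻⁸) = 7.675×10⁹ K⁴.
T = (7.675×10⁹)^(1/4).

T ≈ 296 K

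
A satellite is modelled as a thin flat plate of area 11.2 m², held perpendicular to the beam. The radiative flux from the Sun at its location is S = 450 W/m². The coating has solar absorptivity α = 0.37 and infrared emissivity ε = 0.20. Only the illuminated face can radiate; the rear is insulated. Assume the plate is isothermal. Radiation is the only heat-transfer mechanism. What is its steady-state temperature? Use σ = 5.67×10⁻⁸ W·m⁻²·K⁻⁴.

At equilibrium, absorbed power = emitted power.
Absorbing cross-section = A = 11.20 m²; emitting surface = A = 11.20 m² (ratio 1).
αS·A_cross = εσ·A_surf·T⁴  ⇒  T⁴ = αS/(ε·1σ).
T⁴ = 0.370·450/(0.20·1·5.67×10⁻⁸) = 1.468×10¹⁰ K⁴.
T = (1.468×10¹⁰)^(1/4).

T ≈ 348 K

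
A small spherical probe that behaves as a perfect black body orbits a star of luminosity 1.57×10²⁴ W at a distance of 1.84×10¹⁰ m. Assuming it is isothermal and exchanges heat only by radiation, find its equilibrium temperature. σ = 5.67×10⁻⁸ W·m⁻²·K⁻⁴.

First find the stellar flux at distance d: S = L/(4πd²) = 1.57×10²⁴/(4π·(1.84×10¹⁰)²) = 369.0 W/m².
For an isothermal sphere, absorbed (1−a)S·πr² = emitted σ·4πr²·T⁴, so T⁴ = (1−a)S/(4σ).
T⁴ = 1.00·369.0/(4·5.67×10⁻⁸) = 1.627×10⁹ K⁴.

T ≈ 201 K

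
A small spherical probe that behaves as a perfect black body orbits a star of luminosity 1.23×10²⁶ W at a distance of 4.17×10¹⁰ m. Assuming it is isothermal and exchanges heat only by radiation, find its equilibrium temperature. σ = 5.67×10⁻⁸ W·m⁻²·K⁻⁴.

T ≈ 397 K

First find the stellar flux at distance d: S = L/(4πd²) = 1.23×10²⁶/(4π·(4.17×10¹⁰)²) = 5629 W/m².
For an isothermal sphere, absorbed (1−a)S·πr² = emitted σ·4πr²·T⁴, so T⁴ = (1−a)S/(4σ).
T⁴ = 1.00·5629/(4·5.67×10⁻⁸) = 2.482×10¹⁰ K⁴.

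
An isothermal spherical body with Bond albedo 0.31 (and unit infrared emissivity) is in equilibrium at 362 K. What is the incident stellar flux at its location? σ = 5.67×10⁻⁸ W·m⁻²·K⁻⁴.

(1−a)S·πr² = σ·4πr²·T⁴ ⇒ S = 4σT⁴/(1−a).
S = 4·5.67×10⁻⁸·1.717×10¹⁰/0.690.

S ≈ 5640 W/m²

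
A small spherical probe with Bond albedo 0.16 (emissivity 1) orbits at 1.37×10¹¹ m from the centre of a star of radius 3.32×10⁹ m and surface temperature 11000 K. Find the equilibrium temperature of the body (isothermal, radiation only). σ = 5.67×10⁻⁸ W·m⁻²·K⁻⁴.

T ≈ 1160 K

The star's surface emits σT_*⁴; at distance d the flux is S = σT_*⁴(R_*/d)².
S = 5.67×10⁻⁸·(11000)⁴·(3.32×10⁹/1.37×10¹¹)² = 4.875×10⁵ W/m².
For an isothermal sphere T⁴ = (1−a)S/(4σ) = 1.806×10¹² K⁴.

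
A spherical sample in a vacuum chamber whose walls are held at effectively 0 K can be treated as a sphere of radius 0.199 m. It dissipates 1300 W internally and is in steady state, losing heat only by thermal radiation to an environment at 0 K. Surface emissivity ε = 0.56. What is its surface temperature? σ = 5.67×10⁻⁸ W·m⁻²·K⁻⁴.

T ≈ 536 K

Steady state: internal power = radiated power, P = εσA T⁴.
Radiating area A = 4πr² = 0.4976 m².
T⁴ = P/(εσA) = 1300/(0.56·5.67×10⁻⁸·0.4976) = 8.227×10¹⁰ K⁴.
T = (8.227×10¹⁰)^(1/4).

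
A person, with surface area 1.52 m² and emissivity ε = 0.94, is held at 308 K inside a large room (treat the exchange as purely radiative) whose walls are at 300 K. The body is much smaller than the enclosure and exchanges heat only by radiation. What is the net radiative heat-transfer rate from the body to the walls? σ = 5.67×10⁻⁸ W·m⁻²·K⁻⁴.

For a small grey body in a large enclosure: P_net = εσA(T_body⁴ − T_wall⁴).
A = 1.52 m²; T_body⁴ − T_wall⁴ = 8.999×10⁹ − 8.100×10⁹ = 8.992×10⁸ K⁴.
|P_net| = 0.94·5.67×10⁻⁸·1.520·8.992×10⁸.

P_net ≈ 72.8 W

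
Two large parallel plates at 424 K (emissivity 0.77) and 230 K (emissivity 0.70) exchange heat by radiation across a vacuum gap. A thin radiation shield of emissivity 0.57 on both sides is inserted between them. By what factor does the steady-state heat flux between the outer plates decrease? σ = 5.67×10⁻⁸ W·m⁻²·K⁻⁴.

Without shield: q₀ = σΔ(T⁴)/(1/ε₁+1/ε₂−1) with denominator 1.727.
With shield the two gaps are in series; the resistances add: (1/ε₁+1/ε_s−1)+(1/ε_s+1/ε₂−1) = 2.053+2.183 = 4.236.
Heat-flux ratio q₀/q = 4.236/1.727.

factor ≈ 2.45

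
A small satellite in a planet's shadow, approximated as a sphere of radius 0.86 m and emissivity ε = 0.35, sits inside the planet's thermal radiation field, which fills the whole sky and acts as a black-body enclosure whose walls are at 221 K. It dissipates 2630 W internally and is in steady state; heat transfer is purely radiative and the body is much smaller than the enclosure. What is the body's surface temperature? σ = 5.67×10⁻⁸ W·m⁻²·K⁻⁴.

T ≈ 359 K

For a small grey body in a large enclosure, net radiated power = εσA(T⁴ − T_w⁴).
Steady state: P = εσA(T⁴ − T_w⁴) with A = 4πr² = 9.294 m².
T⁴ = P/(εσA) + T_w⁴ = 2630/(0.35·5.67×10⁻⁸·9.294) + (221)⁴
    = 1.426×10¹⁰ + 2.385×10⁹ = 1.664×10¹⁰ K⁴.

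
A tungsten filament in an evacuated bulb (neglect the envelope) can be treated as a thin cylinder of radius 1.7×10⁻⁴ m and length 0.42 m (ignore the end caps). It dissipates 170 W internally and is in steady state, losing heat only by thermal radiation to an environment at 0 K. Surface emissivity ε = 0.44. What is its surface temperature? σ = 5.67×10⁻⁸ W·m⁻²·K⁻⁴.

Steady state: internal power = radiated power, P = εσA T⁴.
Radiating area A = 2πrL = 4.486×10⁻⁴ m².
T⁴ = P/(εσA) = 170/(0.44·5.67×10⁻⁸·4.486×10⁻⁴) = 1.519×10¹³ K⁴.
T = (1.519×10¹³)^(1/4).

T ≈ 1970 K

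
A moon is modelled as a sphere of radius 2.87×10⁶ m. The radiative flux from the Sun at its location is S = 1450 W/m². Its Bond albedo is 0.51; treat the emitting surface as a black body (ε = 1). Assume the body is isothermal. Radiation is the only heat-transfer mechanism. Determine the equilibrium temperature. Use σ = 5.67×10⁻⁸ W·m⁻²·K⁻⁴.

T ≈ 237 K

At equilibrium, absorbed power = emitted power.
Absorbing cross-section = πr² = 2.588×10¹³ m²; emitting surface = 4πr² = 1.035×10¹⁴ m² (ratio 4).
(1−a)S·A_cross = εσ·A_surf·T⁴  ⇒  T⁴ = (1−a)S/(4σ).
T⁴ = 0.490·1450/(4·5.67×10⁻⁸) = 3.133×10⁹ K⁴.
T = (3.133×10⁹)^(1/4).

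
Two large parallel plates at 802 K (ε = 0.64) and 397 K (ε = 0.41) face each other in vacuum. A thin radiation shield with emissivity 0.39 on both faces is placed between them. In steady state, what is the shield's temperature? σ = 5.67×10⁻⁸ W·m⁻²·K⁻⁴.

In steady state the net flux on the hot side equals that on the cold side.
σ(T₁⁴−T_s⁴)/D₁ = σ(T_s⁴−T₂⁴)/D₂, with D₁ = 1/ε₁+1/ε_s−1 = 3.127, D₂ = 1/ε_s+1/ε₂−1 = 4.003.
Solve for T_s⁴: T_s⁴ = (D₂·T₁⁴ + D₁·T₂⁴)/(D₁+D₂) = 2.432×10¹¹ K⁴.

T_s ≈ 702 K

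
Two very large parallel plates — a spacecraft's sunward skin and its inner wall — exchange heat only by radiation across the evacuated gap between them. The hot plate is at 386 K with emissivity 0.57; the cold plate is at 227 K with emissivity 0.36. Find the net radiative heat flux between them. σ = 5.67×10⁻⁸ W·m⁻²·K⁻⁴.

q ≈ 314 W/m²

For two infinite grey parallel plates, q = σ(T₁⁴ − T₂⁴)/(1/ε₁ + 1/ε₂ − 1).
T₁⁴ − T₂⁴ = 2.220×10¹⁰ − 2.655×10⁹ = 1.954×10¹⁰ K⁴.
1/ε₁ + 1/ε₂ − 1 = 1.754 + 2.778 − 1 = 3.532.
q = 5.67×10⁻⁸ × 1.954×10¹⁰ / 3.532.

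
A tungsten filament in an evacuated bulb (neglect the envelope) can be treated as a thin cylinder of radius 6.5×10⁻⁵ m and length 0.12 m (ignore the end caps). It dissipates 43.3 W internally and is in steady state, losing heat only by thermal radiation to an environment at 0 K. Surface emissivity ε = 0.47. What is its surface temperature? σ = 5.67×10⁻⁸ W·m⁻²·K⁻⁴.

Steady state: internal power = radiated power, P = εσA T⁴.
Radiating area A = 2πrL = 4.901×10⁻⁵ m².
T⁴ = P/(εσA) = 43.3/(0.47·5.67×10⁻⁸·4.901×10⁻⁵) = 3.315×10¹³ K⁴.
T = (3.315×10¹³)^(1/4).

T ≈ 2400 K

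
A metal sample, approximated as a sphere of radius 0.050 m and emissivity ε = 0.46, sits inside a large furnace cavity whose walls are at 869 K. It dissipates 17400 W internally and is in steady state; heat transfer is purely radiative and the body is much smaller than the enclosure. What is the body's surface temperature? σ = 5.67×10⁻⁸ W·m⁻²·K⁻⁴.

T ≈ 2160 K

For a small grey body in a large enclosure, net radiated power = εσA(T⁴ − T_w⁴).
Steady state: P = εσA(T⁴ − T_w⁴) with A = 4πr² = 0.03142 m².
T⁴ = P/(εσA) + T_w⁴ = 17400/(0.46·5.67×10⁻⁸·0.03142) + (869)⁴
    = 2.124×10¹³ + 5.703×10¹¹ = 2.181×10¹³ K⁴.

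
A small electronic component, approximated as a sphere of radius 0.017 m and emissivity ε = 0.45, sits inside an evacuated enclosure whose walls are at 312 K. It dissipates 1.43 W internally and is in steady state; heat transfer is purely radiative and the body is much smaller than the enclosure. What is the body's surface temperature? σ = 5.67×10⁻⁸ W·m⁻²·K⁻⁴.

T ≈ 397 K

For a small grey body in a large enclosure, net radiated power = εσA(T⁴ − T_w⁴).
Steady state: P = εσA(T⁴ − T_w⁴) with A = 4πr² = 0.003632 m².
T⁴ = P/(εσA) + T_w⁴ = 1.43/(0.45·5.67×10⁻⁸·0.003632) + (312)⁴
    = 1.543×10¹⁰ + 9.476×10⁹ = 2.491×10¹⁰ K⁴.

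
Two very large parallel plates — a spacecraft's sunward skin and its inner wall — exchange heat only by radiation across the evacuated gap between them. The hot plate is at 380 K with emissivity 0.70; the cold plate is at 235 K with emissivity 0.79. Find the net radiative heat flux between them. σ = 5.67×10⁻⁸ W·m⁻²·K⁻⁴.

For two infinite grey parallel plates, q = σ(T₁⁴ − T₂⁴)/(1/ε₁ + 1/ε₂ − 1).
T₁⁴ − T₂⁴ = 2.085×10¹⁰ − 3.050×10⁹ = 1.780×10¹⁰ K⁴.
1/ε₁ + 1/ε₂ − 1 = 1.429 + 1.266 − 1 = 1.694.
q = 5.67×10⁻⁸ × 1.780×10¹⁰ / 1.694.

q ≈ 596 W/m²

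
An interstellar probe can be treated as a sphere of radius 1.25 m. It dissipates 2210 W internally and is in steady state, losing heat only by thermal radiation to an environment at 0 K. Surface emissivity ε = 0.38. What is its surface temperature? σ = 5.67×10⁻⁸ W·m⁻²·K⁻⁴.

T ≈ 269 K

Steady state: internal power = radiated power, P = εσA T⁴.
Radiating area A = 4πr² = 19.63 m².
T⁴ = P/(εσA) = 2210/(0.38·5.67×10⁻⁸·19.63) = 5.224×10⁹ K⁴.
T = (5.224×10⁹)^(1/4).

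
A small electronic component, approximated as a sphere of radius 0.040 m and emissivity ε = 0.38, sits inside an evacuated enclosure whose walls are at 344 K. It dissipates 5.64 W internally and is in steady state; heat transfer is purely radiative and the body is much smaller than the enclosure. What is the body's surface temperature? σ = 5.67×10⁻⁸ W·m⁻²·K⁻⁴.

T ≈ 405 K

For a small grey body in a large enclosure, net radiated power = εσA(T⁴ − T_w⁴).
Steady state: P = εσA(T⁴ − T_w⁴) with A = 4πr² = 0.02011 m².
T⁴ = P/(εσA) + T_w⁴ = 5.64/(0.38·5.67×10⁻⁸·0.02011) + (344)⁴
    = 1.302×10¹⁰ + 1.400×10¹⁰ = 2.702×10¹⁰ K⁴.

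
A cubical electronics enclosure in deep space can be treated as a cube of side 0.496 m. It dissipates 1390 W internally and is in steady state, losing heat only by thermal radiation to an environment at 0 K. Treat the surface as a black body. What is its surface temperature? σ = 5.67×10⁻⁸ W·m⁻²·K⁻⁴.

T ≈ 359 K

Steady state: internal power = radiated power, P = εσA T⁴.
Radiating area A = 6L² = 1.476 m².
T⁴ = P/(εσA) = 1390/(1.0·5.67×10⁻⁸·1.476) = 1.661×10¹⁰ K⁴.
T = (1.661×10¹⁰)^(1/4).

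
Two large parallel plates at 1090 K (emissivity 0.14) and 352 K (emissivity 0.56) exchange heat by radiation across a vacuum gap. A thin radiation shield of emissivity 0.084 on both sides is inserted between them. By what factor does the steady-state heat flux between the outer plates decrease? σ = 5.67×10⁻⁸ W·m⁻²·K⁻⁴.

Without shield: q₀ = σΔ(T⁴)/(1/ε₁+1/ε₂−1) with denominator 7.929.
With shield the two gaps are in series; the resistances add: (1/ε₁+1/ε_s−1)+(1/ε_s+1/ε₂−1) = 18.05+12.69 = 30.74.
Heat-flux ratio q₀/q = 30.74/7.929.

factor ≈ 3.88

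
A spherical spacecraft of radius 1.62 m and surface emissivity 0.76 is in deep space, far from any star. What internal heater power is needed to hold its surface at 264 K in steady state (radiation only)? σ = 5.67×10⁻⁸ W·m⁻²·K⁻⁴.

P = εσ·4πr²·T⁴.
4πr² = 32.98 m²; T⁴ = 4.858×10⁹ K⁴.
P = 0.76·5.67×10⁻⁸·32.98·4.858×10⁹.

P ≈ 6900 W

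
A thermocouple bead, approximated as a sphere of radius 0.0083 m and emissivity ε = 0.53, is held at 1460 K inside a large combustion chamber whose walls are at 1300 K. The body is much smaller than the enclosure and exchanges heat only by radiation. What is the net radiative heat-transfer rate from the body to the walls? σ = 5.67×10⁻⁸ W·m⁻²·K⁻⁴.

P_net ≈ 43.9 W

For a small grey body in a large enclosure: P_net = εσA(T_body⁴ − T_wall⁴).
A = 4πr² = 8.657×10⁻⁴ m²; T_body⁴ − T_wall⁴ = 4.544×10¹² − 2.856×10¹² = 1.688×10¹² K⁴.
|P_net| = 0.53·5.67×10⁻⁸·8.657×10⁻⁴·1.688×10¹².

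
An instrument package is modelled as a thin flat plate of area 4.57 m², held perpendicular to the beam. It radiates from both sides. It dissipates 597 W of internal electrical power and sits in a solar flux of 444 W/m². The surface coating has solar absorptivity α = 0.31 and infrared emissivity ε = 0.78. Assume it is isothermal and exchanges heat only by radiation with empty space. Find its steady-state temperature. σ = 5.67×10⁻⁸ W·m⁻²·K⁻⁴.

At steady state, absorbed solar power + internal power = radiated power.
Absorbed: α·S·A_cross = 0.31·444·4.570 = 629.0 W (cross-section A).
Total input = 629.0 + 597 = 1226 W.
Radiated: εσ·A_surf·T⁴ with A_surf = 2A = 9.140 m².
T⁴ = 1226/(0.78·5.67×10⁻⁸·9.140) = 3.033×10⁹ K⁴.

T ≈ 235 K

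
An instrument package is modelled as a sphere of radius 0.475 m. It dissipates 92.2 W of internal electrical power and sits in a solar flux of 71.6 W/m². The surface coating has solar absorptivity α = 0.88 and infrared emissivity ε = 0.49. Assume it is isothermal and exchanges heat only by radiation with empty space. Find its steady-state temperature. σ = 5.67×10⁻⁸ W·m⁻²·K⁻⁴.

T ≈ 204 K

At steady state, absorbed solar power + internal power = radiated power.
Absorbed: α·S·A_cross = 0.88·71.6·0.7088 = 44.66 W (cross-section πr²).
Total input = 44.66 + 92.2 = 136.9 W.
Radiated: εσ·A_surf·T⁴ with A_surf = 4πr² = 2.835 m².
T⁴ = 136.9/(0.49·5.67×10⁻⁸·2.835) = 1.737×10⁹ K⁴.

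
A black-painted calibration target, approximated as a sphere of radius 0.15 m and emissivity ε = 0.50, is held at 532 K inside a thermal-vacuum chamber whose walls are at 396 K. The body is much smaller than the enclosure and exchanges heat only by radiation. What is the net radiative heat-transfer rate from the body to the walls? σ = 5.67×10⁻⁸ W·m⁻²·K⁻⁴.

P_net ≈ 445 W

For a small grey body in a large enclosure: P_net = εσA(T_body⁴ − T_wall⁴).
A = 4πr² = 0.2827 m²; T_body⁴ − T_wall⁴ = 8.010×10¹⁰ − 2.459×10¹⁰ = 5.551×10¹⁰ K⁴.
|P_net| = 0.50·5.67×10⁻⁸·0.2827·5.551×10¹⁰.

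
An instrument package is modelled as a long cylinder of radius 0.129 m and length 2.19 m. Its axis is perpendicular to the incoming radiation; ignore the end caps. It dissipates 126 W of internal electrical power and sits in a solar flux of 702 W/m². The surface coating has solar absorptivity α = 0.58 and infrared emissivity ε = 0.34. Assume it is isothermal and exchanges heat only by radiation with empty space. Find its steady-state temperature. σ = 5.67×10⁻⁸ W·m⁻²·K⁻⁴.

At steady state, absorbed solar power + internal power = radiated power.
Absorbed: α·S·A_cross = 0.58·702·0.5650 = 230.1 W (cross-section 2rL).
Total input = 230.1 + 126 = 356.1 W.
Radiated: εσ·A_surf·T⁴ with A_surf = 2πrL = 1.775 m².
T⁴ = 356.1/(0.34·5.67×10⁻⁸·1.775) = 1.040×10¹⁰ K⁴.

T ≈ 319 K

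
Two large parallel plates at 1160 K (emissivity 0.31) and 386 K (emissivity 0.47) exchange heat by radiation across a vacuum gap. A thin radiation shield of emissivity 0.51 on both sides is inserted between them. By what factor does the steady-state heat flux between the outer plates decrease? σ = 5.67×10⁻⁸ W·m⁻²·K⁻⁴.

factor ≈ 1.67

Without shield: q₀ = σΔ(T⁴)/(1/ε₁+1/ε₂−1) with denominator 4.353.
With shield the two gaps are in series; the resistances add: (1/ε₁+1/ε_s−1)+(1/ε_s+1/ε₂−1) = 4.187+3.088 = 7.275.
Heat-flux ratio q₀/q = 7.275/4.353.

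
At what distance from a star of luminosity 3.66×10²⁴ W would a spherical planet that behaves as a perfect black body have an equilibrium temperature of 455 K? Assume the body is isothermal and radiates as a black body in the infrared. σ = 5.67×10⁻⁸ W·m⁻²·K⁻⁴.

For an isothermal black-emitting sphere, (1−a)S·πr² = σ·4πr²·T⁴ ⇒ S = 4σT⁴/(1−a).
S = 4·5.67×10⁻⁸·(455)⁴/1.00 = 9721 W/m².
Flux falls as S = L/(4πd²), so d = √(L/(4πS)) = √(3.66×10²⁴/(4π·9721)).

d ≈ 5.47×10⁹ m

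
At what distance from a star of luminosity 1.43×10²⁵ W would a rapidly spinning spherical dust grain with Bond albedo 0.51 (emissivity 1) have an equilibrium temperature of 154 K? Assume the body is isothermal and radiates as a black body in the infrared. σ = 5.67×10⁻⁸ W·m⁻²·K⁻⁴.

d ≈ 6.61×10¹⁰ m

For an isothermal black-emitting sphere, (1−a)S·πr² = σ·4πr²·T⁴ ⇒ S = 4σT⁴/(1−a).
S = 4·5.67×10⁻⁸·(154)⁴/0.490 = 260.3 W/m².
Flux falls as S = L/(4πd²), so d = √(L/(4πS)) = √(1.43×10²⁵/(4π·260.3)).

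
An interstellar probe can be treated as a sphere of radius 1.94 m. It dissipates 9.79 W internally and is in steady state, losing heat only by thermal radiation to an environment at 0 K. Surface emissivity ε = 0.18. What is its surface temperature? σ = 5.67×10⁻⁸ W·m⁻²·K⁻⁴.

Steady state: internal power = radiated power, P = εσA T⁴.
Radiating area A = 4πr² = 47.29 m².
T⁴ = P/(εσA) = 9.79/(0.18·5.67×10⁻⁸·47.29) = 2.028×10⁷ K⁴.
T = (2.028×10⁷)^(1/4).

T ≈ 67.1 K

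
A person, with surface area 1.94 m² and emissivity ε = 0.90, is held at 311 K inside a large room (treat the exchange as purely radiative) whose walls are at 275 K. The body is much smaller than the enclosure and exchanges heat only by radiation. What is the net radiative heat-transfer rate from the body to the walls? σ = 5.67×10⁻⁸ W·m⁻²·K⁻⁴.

P_net ≈ 360 W

For a small grey body in a large enclosure: P_net = εσA(T_body⁴ − T_wall⁴).
A = 1.94 m²; T_body⁴ − T_wall⁴ = 9.355×10⁹ − 5.719×10⁹ = 3.636×10⁹ K⁴.
|P_net| = 0.90·5.67×10⁻⁸·1.940·3.636×10⁹.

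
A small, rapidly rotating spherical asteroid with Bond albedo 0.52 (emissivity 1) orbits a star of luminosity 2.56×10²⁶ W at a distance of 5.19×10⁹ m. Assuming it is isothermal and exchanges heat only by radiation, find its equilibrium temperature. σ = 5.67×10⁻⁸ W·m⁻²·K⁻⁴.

First find the stellar flux at distance d: S = L/(4πd²) = 2.56×10²⁶/(4π·(5.19×10⁹)²) = 7.563×10⁵ W/m².
For an isothermal sphere, absorbed (1−a)S·πr² = emitted σ·4πr²·T⁴, so T⁴ = (1−a)S/(4σ).
T⁴ = 0.480·7.563×10⁵/(4·5.67×10⁻⁸) = 1.601×10¹² K⁴.

T ≈ 1120 K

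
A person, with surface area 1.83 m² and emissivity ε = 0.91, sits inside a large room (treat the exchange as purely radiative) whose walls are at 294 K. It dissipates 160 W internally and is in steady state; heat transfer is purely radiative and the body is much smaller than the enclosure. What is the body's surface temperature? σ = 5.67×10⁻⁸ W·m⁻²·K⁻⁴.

T ≈ 309 K

For a small grey body in a large enclosure, net radiated power = εσA(T⁴ − T_w⁴).
Steady state: P = εσA(T⁴ − T_w⁴) with A = 1.83 m².
T⁴ = P/(εσA) + T_w⁴ = 160/(0.91·5.67×10⁻⁸·1.830) + (294)⁴
    = 1.695×10⁹ + 7.471×10⁹ = 9.166×10⁹ K⁴.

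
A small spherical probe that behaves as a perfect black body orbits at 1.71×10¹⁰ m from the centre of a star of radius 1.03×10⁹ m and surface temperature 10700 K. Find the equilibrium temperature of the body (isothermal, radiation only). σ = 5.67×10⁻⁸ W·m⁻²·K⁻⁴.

T ≈ 1860 K

The star's surface emits σT_*⁴; at distance d the flux is S = σT_*⁴(R_*/d)².
S = 5.67×10⁻⁸·(10700)⁴·(1.03×10⁹/1.71×10¹⁰)² = 2.696×10⁶ W/m².
For an isothermal sphere T⁴ = (1−a)S/(4σ) = 1.189×10¹³ K⁴.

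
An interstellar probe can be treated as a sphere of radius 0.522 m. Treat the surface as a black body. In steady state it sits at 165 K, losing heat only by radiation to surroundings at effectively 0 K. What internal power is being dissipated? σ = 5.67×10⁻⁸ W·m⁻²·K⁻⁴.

P ≈ 144 W

Steady state: P = εσA T⁴.
A = 4πr² = 3.424 m²; T⁴ = (165)⁴ = 7.412×10⁸ K⁴.
P = 1.0 × 5.67×10⁻⁸ × 3.424 × 7.412×10⁸.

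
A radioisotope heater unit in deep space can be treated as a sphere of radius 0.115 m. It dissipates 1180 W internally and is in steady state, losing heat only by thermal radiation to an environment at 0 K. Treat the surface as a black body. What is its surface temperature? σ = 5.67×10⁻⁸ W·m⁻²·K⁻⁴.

Steady state: internal power = radiated power, P = εσA T⁴.
Radiating area A = 4πr² = 0.1662 m².
T⁴ = P/(εσA) = 1180/(1.0·5.67×10⁻⁸·0.1662) = 1.252×10¹¹ K⁴.
T = (1.252×10¹¹)^(1/4).

T ≈ 595 K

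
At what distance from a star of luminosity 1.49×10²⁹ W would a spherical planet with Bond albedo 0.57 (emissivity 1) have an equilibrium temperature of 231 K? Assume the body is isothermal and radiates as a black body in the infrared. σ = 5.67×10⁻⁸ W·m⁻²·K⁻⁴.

For an isothermal black-emitting sphere, (1−a)S·πr² = σ·4πr²·T⁴ ⇒ S = 4σT⁴/(1−a).
S = 4·5.67×10⁻⁸·(231)⁴/0.430 = 1502 W/m².
Flux falls as S = L/(4πd²), so d = √(L/(4πS)) = √(1.49×10²⁹/(4π·1502)).

d ≈ 2.81×10¹² m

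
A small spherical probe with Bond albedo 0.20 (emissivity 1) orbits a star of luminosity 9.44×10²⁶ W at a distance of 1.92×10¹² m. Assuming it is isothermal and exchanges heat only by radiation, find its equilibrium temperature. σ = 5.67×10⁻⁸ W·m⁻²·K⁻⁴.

T ≈ 92.1 K

First find the stellar flux at distance d: S = L/(4πd²) = 9.44×10²⁶/(4π·(1.92×10¹²)²) = 20.38 W/m².
For an isothermal sphere, absorbed (1−a)S·πr² = emitted σ·4πr²·T⁴, so T⁴ = (1−a)S/(4σ).
T⁴ = 0.800·20.38/(4·5.67×10⁻⁸) = 7.188×10⁷ K⁴.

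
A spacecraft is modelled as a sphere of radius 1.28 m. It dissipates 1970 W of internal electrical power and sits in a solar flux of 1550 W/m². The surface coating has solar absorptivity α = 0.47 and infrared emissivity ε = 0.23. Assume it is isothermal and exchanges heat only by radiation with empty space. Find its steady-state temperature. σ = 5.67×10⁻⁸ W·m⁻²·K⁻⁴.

T ≈ 382 K

At steady state, absorbed solar power + internal power = radiated power.
Absorbed: α·S·A_cross = 0.47·1550·5.147 = 3750 W (cross-section πr²).
Total input = 3750 + 1970 = 5720 W.
Radiated: εσ·A_surf·T⁴ with A_surf = 4πr² = 20.59 m².
T⁴ = 5720/(0.23·5.67×10⁻⁸·20.59) = 2.130×10¹⁰ K⁴.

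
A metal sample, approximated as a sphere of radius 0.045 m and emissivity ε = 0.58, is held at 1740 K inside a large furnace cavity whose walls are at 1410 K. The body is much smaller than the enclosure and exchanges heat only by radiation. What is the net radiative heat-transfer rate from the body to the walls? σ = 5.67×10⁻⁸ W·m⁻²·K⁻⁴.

P_net ≈ 4360 W

For a small grey body in a large enclosure: P_net = εσA(T_body⁴ − T_wall⁴).
A = 4πr² = 0.02545 m²; T_body⁴ − T_wall⁴ = 9.166×10¹² − 3.953×10¹² = 5.214×10¹² K⁴.
|P_net| = 0.58·5.67×10⁻⁸·0.02545·5.214×10¹².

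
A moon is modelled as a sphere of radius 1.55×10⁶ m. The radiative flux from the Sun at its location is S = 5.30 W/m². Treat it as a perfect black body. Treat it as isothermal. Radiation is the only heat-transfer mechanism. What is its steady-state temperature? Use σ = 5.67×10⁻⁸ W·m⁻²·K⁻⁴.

At equilibrium, absorbed power = emitted power.
Absorbing cross-section = πr² = 7.548×10¹² m²; emitting surface = 4πr² = 3.019×10¹³ m² (ratio 4).
S·A_cross = εσ·A_surf·T⁴  ⇒  T⁴ = S/(4σ).
T⁴ = 1.00·5.30/(4·5.67×10⁻⁸) = 2.337×10⁷ K⁴.
T = (2.337×10⁷)^(1/4).

T ≈ 69.5 K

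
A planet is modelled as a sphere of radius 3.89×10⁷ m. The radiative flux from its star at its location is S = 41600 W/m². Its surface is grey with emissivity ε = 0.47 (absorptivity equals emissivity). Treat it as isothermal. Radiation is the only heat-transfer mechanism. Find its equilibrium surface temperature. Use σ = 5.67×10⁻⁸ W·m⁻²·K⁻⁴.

T ≈ 654 K

At equilibrium, absorbed power = emitted power.
Absorbing cross-section = πr² = 4.754×10¹⁵ m²; emitting surface = 4πr² = 1.902×10¹⁶ m² (ratio 4).
εS·A_cross = εσ·A_surf·T⁴  ⇒  T⁴ = S/(4σ)   (ε cancels).
T⁴ = 41600/(4·5.67×10⁻⁸) = 1.834×10¹¹ K⁴.
T = (1.834×10¹¹)^(1/4).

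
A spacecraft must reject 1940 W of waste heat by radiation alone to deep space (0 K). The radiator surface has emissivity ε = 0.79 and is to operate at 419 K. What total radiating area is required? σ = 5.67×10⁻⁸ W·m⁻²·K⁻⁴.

P = εσA T⁴ ⇒ A = P/(εσT⁴).
T⁴ = 3.082×10¹⁰ K⁴.
A = 1940/(0.79 × 5.67×10⁻⁸ × 3.082×10¹⁰).

A ≈ 1.41 m²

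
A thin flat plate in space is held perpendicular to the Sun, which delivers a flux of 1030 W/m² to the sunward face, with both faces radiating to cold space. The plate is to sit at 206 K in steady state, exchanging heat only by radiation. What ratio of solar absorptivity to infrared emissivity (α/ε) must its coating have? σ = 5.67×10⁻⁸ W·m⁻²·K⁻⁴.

α/ε ≈ 0.198

Balance: αS·A = εσ·2A·T⁴ ⇒ α/ε = 2σT⁴/S.
α/ε = 2·5.67×10⁻⁸·(206)⁴/1030 = 2·5.67×10⁻⁸·1.801×10⁹/1030.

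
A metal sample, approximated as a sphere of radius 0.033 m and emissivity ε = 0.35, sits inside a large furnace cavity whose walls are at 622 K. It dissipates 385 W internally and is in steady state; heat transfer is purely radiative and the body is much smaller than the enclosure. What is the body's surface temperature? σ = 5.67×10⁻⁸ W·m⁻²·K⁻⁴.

T ≈ 1120 K

For a small grey body in a large enclosure, net radiated power = εσA(T⁴ − T_w⁴).
Steady state: P = εσA(T⁴ − T_w⁴) with A = 4πr² = 0.01368 m².
T⁴ = P/(εσA) + T_w⁴ = 385/(0.35·5.67×10⁻⁸·0.01368) + (622)⁴
    = 1.418×10¹² + 1.497×10¹¹ = 1.567×10¹² K⁴.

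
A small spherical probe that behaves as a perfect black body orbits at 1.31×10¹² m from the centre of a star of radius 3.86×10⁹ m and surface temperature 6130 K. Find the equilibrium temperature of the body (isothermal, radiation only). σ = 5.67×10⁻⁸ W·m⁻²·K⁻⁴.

The star's surface emits σT_*⁴; at distance d the flux is S = σT_*⁴(R_*/d)².
S = 5.67×10⁻⁸·(6130)⁴·(3.86×10⁹/1.31×10¹²)² = 695.1 W/m².
For an isothermal sphere T⁴ = (1−a)S/(4σ) = 3.065×10⁹ K⁴.

T ≈ 235 K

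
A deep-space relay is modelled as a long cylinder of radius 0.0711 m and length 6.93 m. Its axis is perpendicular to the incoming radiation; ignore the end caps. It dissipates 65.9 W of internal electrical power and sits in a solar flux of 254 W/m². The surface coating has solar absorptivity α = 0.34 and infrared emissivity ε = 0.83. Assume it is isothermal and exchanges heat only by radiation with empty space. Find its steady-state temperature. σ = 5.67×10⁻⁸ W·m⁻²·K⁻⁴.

T ≈ 179 K

At steady state, absorbed solar power + internal power = radiated power.
Absorbed: α·S·A_cross = 0.34·254·0.9854 = 85.10 W (cross-section 2rL).
Total input = 85.10 + 65.9 = 151.0 W.
Radiated: εσ·A_surf·T⁴ with A_surf = 2πrL = 3.096 m².
T⁴ = 151.0/(0.83·5.67×10⁻⁸·3.096) = 1.036×10⁹ K⁴.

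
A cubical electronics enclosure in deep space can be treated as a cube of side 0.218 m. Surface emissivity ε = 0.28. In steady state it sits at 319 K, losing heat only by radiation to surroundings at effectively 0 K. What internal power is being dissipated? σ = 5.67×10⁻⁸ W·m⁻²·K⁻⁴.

P ≈ 46.9 W

Steady state: P = εσA T⁴.
A = 6L² = 0.2851 m²; T⁴ = (319)⁴ = 1.036×10¹⁰ K⁴.
P = 0.28 × 5.67×10⁻⁸ × 0.2851 × 1.036×10¹⁰.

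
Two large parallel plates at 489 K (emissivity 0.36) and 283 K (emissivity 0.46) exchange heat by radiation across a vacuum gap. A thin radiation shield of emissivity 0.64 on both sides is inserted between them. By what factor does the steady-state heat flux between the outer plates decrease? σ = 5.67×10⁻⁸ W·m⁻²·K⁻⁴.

Without shield: q₀ = σΔ(T⁴)/(1/ε₁+1/ε₂−1) with denominator 3.952.
With shield the two gaps are in series; the resistances add: (1/ε₁+1/ε_s−1)+(1/ε_s+1/ε₂−1) = 3.340+2.736 = 6.077.
Heat-flux ratio q₀/q = 6.077/3.952.

factor ≈ 1.54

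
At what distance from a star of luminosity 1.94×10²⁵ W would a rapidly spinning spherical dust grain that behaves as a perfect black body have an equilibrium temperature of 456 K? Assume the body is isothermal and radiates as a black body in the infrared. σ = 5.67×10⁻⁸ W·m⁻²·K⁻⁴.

d ≈ 1.25×10¹⁰ m

For an isothermal black-emitting sphere, (1−a)S·πr² = σ·4πr²·T⁴ ⇒ S = 4σT⁴/(1−a).
S = 4·5.67×10⁻⁸·(456)⁴/1.00 = 9806 W/m².
Flux falls as S = L/(4πd²), so d = √(L/(4πS)) = √(1.94×10²⁵/(4π·9806)).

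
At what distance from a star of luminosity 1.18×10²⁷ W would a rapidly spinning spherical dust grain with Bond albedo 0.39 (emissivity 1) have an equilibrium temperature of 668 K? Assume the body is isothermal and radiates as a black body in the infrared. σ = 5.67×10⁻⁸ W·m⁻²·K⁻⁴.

For an isothermal black-emitting sphere, (1−a)S·πr² = σ·4πr²·T⁴ ⇒ S = 4σT⁴/(1−a).
S = 4·5.67×10⁻⁸·(668)⁴/0.610 = 74030 W/m².
Flux falls as S = L/(4πd²), so d = √(L/(4πS)) = √(1.18×10²⁷/(4π·74030)).

d ≈ 3.56×10¹⁰ m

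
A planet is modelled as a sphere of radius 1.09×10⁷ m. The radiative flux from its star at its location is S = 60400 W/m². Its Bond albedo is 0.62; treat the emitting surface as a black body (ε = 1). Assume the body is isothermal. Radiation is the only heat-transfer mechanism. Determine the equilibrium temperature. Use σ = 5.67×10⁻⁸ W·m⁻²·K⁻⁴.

At equilibrium, absorbed power = emitted power.
Absorbing cross-section = πr² = 3.733×10¹⁴ m²; emitting surface = 4πr² = 1.493×10¹⁵ m² (ratio 4).
(1−a)S·A_cross = εσ·A_surf·T⁴  ⇒  T⁴ = (1−a)S/(4σ).
T⁴ = 0.380·60400/(4·5.67×10⁻⁸) = 1.012×10¹¹ K⁴.
T = (1.012×10¹¹)^(1/4).

T ≈ 564 K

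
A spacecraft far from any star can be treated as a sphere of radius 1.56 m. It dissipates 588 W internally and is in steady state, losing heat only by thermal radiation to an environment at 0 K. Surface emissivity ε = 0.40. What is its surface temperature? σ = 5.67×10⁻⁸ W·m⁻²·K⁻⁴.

T ≈ 171 K

Steady state: internal power = radiated power, P = εσA T⁴.
Radiating area A = 4πr² = 30.58 m².
T⁴ = P/(εσA) = 588/(0.40·5.67×10⁻⁸·30.58) = 8.478×10⁸ K⁴.
T = (8.478×10⁸)^(1/4).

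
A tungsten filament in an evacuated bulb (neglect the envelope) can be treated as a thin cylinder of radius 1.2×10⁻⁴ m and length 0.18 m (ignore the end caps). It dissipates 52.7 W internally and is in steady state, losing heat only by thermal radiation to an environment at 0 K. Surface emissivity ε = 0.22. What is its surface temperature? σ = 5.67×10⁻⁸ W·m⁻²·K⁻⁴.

Steady state: internal power = radiated power, P = εσA T⁴.
Radiating area A = 2πrL = 1.357×10⁻⁴ m².
T⁴ = P/(εσA) = 52.7/(0.22·5.67×10⁻⁸·1.357×10⁻⁴) = 3.113×10¹³ K⁴.
T = (3.113×10¹³)^(1/4).

T ≈ 2360 K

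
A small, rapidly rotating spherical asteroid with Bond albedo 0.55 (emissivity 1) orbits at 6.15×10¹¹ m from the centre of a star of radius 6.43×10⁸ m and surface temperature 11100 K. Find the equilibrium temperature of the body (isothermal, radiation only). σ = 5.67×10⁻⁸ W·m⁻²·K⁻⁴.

T ≈ 208 K

The star's surface emits σT_*⁴; at distance d the flux is S = σT_*⁴(R_*/d)².
S = 5.67×10⁻⁸·(11100)⁴·(6.43×10⁸/6.15×10¹¹)² = 940.9 W/m².
For an isothermal sphere T⁴ = (1−a)S/(4σ) = 1.867×10⁹ K⁴.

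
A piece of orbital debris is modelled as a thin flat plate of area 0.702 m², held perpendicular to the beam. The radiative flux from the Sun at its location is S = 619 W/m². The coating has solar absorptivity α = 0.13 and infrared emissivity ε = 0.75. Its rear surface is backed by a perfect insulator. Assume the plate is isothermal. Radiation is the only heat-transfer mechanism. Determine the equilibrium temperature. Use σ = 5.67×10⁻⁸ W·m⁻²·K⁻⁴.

At equilibrium, absorbed power = emitted power.
Absorbing cross-section = A = 0.7020 m²; emitting surface = A = 0.7020 m² (ratio 1).
αS·A_cross = εσ·A_surf·T⁴  ⇒  T⁴ = αS/(ε·1σ).
T⁴ = 0.130·619/(0.75·1·5.67×10⁻⁸) = 1.892×10⁹ K⁴.
T = (1.892×10⁹)^(1/4).

T ≈ 209 K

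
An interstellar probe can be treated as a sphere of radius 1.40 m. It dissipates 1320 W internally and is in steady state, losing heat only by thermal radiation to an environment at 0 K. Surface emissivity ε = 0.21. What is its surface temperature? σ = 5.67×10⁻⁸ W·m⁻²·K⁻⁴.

T ≈ 259 K

Steady state: internal power = radiated power, P = εσA T⁴.
Radiating area A = 4πr² = 24.63 m².
T⁴ = P/(εσA) = 1320/(0.21·5.67×10⁻⁸·24.63) = 4.501×10⁹ K⁴.
T = (4.501×10⁹)^(1/4).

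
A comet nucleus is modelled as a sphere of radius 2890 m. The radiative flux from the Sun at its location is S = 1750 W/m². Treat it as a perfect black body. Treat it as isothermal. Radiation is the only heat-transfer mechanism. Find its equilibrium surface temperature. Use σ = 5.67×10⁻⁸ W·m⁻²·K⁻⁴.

T ≈ 296 K

At equilibrium, absorbed power = emitted power.
Absorbing cross-section = πr² = 2.624×10⁷ m²; emitting surface = 4πr² = 1.050×10⁸ m² (ratio 4).
S·A_cross = εσ·A_surf·T⁴  ⇒  T⁴ = S/(4σ).
T⁴ = 1.00·1750/(4·5.67×10⁻⁸) = 7.716×10⁹ K⁴.
T = (7.716×10⁹)^(1/4).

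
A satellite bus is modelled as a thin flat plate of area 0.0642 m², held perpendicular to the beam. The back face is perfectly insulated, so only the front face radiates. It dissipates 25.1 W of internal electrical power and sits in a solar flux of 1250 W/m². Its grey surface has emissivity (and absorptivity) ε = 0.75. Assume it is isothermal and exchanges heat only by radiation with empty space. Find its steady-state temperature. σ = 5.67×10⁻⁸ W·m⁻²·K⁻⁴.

T ≈ 420 K

At steady state, absorbed solar power + internal power = radiated power.
Absorbed: α·S·A_cross = 0.75·1250·0.06420 = 60.19 W (cross-section A).
Total input = 60.19 + 25.1 = 85.29 W.
Radiated: εσ·A_surf·T⁴ with A_surf = A = 0.06420 m².
T⁴ = 85.29/(0.75·5.67×10⁻⁸·0.06420) = 3.124×10¹⁰ K⁴.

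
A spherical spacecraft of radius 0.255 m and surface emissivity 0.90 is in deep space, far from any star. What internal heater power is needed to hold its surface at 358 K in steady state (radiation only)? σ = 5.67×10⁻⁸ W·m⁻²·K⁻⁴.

P ≈ 685 W

P = εσ·4πr²·T⁴.
4πr² = 0.8171 m²; T⁴ = 1.643×10¹⁰ K⁴.
P = 0.90·5.67×10⁻⁸·0.8171·1.643×10¹⁰.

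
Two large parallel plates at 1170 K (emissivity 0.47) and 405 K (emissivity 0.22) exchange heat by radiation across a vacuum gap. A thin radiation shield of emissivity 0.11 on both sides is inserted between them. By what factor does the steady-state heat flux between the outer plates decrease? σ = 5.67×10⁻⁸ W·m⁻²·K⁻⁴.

factor ≈ 4.03

Without shield: q₀ = σΔ(T⁴)/(1/ε₁+1/ε₂−1) with denominator 5.673.
With shield the two gaps are in series; the resistances add: (1/ε₁+1/ε_s−1)+(1/ε_s+1/ε₂−1) = 10.22+12.64 = 22.85.
Heat-flux ratio q₀/q = 22.85/5.673.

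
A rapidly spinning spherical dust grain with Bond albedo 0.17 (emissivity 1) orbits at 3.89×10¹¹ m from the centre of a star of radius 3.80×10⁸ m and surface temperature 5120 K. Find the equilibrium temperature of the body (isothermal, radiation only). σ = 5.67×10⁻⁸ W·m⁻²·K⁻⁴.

T ≈ 108 K

The star's surface emits σT_*⁴; at distance d the flux is S = σT_*⁴(R_*/d)².
S = 5.67×10⁻⁸·(5120)⁴·(3.80×10⁸/3.89×10¹¹)² = 37.18 W/m².
For an isothermal sphere T⁴ = (1−a)S/(4σ) = 1.361×10⁸ K⁴.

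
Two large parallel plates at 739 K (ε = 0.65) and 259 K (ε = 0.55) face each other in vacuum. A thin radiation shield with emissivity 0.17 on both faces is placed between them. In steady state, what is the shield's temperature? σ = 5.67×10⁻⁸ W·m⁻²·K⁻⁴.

T_s ≈ 627 K

In steady state the net flux on the hot side equals that on the cold side.
σ(T₁⁴−T_s⁴)/D₁ = σ(T_s⁴−T₂⁴)/D₂, with D₁ = 1/ε₁+1/ε_s−1 = 6.421, D₂ = 1/ε_s+1/ε₂−1 = 6.701.
Solve for T_s⁴: T_s⁴ = (D₂·T₁⁴ + D₁·T₂⁴)/(D₁+D₂) = 1.545×10¹¹ K⁴.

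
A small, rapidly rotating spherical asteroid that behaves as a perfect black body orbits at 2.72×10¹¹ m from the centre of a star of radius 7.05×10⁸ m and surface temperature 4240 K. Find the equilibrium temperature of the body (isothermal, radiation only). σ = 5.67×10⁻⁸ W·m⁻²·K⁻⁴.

T ≈ 153 K

The star's surface emits σT_*⁴; at distance d the flux is S = σT_*⁴(R_*/d)².
S = 5.67×10⁻⁸·(4240)⁴·(7.05×10⁸/2.72×10¹¹)² = 123.1 W/m².
For an isothermal sphere T⁴ = (1−a)S/(4σ) = 5.428×10⁸ K⁴.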